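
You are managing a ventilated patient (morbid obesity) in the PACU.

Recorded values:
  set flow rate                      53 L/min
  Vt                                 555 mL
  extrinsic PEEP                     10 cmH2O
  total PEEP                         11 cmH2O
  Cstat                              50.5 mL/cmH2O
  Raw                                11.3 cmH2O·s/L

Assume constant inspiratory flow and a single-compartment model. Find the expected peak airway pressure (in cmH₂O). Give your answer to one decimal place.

Flow: 53 L/min ÷ 60 = 0.8833 L/s.
Total PEEP = 11 cmH2O (set 10 + intrinsic 1); this is the baseline alveolar pressure.
Equation of motion (constant flow): PIP = Vt/C + R·V̇ + PEEP.
PIP = 555/50.5 + 11.3×0.8833 + 11 = 10.99 + 9.981 + 11 = 31.971 cmH2O.

32.0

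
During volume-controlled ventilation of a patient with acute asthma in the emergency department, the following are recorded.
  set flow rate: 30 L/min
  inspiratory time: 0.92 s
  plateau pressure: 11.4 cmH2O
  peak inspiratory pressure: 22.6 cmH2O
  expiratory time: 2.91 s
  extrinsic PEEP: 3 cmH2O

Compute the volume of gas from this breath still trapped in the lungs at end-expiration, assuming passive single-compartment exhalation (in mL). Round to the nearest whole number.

43

Flow: 30 L/min ÷ 60 = 0.5 L/s.
Vt = flow × Ti = 0.5 L/s × 0.92 s × 1000 mL/L = 460.0 mL.
R = (PIP − Pplat)/V̇ = (22.6 − 11.4) / 0.5 = 11.2/0.5 = 22.4 cmH2O·s/L.
C = Vt/(Pplat − PEEP) = 460.0 / (11.4 − 3) = 460.0/8.4 = 54.762 mL/cmH2O.
τ = R × C = 22.4 × 0.05476 L/cmH2O = 1.227 s.
Fraction remaining = e^(−Te/τ) = e^(−2.91/1.227) = 0.09333.
Trapped volume = 460.0 × 0.09333 = 42.932 mL.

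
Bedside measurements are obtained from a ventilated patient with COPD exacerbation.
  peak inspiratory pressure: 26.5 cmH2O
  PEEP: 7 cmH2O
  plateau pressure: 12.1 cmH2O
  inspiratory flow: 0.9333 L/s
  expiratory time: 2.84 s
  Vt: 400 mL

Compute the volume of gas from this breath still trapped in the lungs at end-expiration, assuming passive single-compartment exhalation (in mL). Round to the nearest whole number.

38

R = (PIP − Pplat)/V̇ = (26.5 − 12.1) / 0.9333 = 14.4/0.9333 = 15.429 cmH2O·s/L.
C = Vt/(Pplat − PEEP) = 400.0 / (12.1 − 7) = 400.0/5.1 = 78.431 mL/cmH2O.
τ = R × C = 15.429 × 0.07843 L/cmH2O = 1.21 s.
Fraction remaining = e^(−Te/τ) = e^(−2.84/1.21) = 0.09565.
Trapped volume = 400.0 × 0.09565 = 38.26 mL.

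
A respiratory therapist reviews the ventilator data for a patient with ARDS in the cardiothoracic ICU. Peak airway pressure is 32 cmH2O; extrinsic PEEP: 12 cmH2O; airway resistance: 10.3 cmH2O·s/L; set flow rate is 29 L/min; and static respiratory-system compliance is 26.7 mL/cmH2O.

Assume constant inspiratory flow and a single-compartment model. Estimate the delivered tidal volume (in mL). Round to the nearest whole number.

Flow: 29 L/min ÷ 60 = 0.4833 L/s.
Equation of motion (constant flow): PIP = Vt/C + R·V̇ + PEEP.
Vt/C = PIP − R·V̇ − PEEP = 32 − 4.978 − 12 = 15.022 cmH2O.
Vt = C × 15.022 = 26.7 × 15.022 = 401.09 mL.

401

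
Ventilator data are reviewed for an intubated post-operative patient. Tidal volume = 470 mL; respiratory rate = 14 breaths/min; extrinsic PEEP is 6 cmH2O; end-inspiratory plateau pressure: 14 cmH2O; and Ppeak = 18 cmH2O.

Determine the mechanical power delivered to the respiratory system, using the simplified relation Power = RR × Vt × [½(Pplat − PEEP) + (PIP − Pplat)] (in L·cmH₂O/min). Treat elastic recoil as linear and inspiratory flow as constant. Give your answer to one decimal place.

Per-breath work = Vt × [½(Pplat−PEEP) + (PIP−Pplat)] = 0.470 × [0.5×8.0 + 4.0] = 0.470 × 8.0 = 3.76 L·cmH2O.
Power = 14 × 3.76 = 52.64 L·cmH2O/min.

52.6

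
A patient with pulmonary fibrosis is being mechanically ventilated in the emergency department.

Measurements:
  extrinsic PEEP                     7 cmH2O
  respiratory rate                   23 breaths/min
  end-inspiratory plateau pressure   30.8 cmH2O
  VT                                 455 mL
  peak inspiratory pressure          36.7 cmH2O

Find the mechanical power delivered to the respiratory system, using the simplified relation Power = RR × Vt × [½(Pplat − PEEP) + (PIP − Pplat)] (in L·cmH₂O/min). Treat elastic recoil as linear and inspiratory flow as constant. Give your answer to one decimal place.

186.3

Per-breath work = Vt × [½(Pplat−PEEP) + (PIP−Pplat)] = 0.455 × [0.5×23.8 + 5.9] = 0.455 × 17.8 = 8.099 L·cmH2O.
Power = 23 × 8.099 = 186.28 L·cmH2O/min.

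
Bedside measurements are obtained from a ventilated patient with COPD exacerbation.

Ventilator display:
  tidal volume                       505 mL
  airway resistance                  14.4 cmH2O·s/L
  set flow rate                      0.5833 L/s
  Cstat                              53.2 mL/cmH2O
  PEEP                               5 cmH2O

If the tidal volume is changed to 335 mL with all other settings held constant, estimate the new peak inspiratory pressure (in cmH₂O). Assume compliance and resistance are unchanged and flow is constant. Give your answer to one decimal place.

19.7

PIP = Vt/C + R·V̇ + PEEP (constant-flow equation of motion).
Only the elastic term changes: ΔPIP = ΔVt / C = (335 − 505) / 53.2 = -3.195 cmH2O.
Original PIP = 505/53.2 + 14.4×0.5833 + 5 = 22.892 cmH2O; new PIP = 22.892 + (-3.195) = 19.697 cmH2O.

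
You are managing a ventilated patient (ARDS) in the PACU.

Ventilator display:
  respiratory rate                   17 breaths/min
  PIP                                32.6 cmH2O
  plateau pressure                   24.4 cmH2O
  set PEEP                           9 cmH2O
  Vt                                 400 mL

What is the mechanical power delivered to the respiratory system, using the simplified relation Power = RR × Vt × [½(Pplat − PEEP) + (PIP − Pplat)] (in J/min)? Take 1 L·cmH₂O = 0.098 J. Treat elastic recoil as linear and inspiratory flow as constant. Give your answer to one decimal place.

Per-breath work = Vt × [½(Pplat−PEEP) + (PIP−Pplat)] = 0.400 × [0.5×15.4 + 8.2] = 0.400 × 15.9 = 6.36 L·cmH2O.
Power = 17 × 6.36 = 108.12 L·cmH2O/min.
× 0.098 J/(L·cmH2O) → 10.596 J/min.

10.6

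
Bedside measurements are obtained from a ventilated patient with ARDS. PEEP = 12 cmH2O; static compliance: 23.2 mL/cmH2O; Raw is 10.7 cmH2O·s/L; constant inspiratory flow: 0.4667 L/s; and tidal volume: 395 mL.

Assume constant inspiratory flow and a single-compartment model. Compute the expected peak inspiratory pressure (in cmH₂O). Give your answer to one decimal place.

Equation of motion (constant flow): PIP = Vt/C + R·V̇ + PEEP.
PIP = 395/23.2 + 10.7×0.4667 + 12 = 17.026 + 4.994 + 12 = 34.02 cmH2O.

34.0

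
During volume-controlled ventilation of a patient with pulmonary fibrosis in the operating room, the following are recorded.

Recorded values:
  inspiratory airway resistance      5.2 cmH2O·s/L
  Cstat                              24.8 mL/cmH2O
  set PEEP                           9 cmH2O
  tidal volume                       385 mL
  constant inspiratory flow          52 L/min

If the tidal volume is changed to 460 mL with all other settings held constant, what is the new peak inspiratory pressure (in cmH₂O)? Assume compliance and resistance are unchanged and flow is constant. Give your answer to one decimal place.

Flow: 52 L/min ÷ 60 = 0.8667 L/s.
PIP = Vt/C + R·V̇ + PEEP (constant-flow equation of motion).
Only the elastic term changes: ΔPIP = ΔVt / C = (460 − 385) / 24.8 = 3.024 cmH2O.
Original PIP = 385/24.8 + 5.2×0.8667 + 9 = 29.031 cmH2O; new PIP = 29.031 + (3.024) = 32.055 cmH2O.

32.1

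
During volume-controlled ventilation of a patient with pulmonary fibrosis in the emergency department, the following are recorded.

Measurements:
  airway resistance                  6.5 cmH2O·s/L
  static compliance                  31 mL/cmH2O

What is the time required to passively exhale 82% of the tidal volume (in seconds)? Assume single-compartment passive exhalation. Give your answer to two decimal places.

τ = R × C = 6.5 × 31 mL/cmH2O = 6.5 × 0.031 L/cmH2O = 0.2015 s.
Exhaled fraction f = 1 − e^(−t/τ) → t = −τ·ln(1 − f) = −0.2015·ln(0.18) = 0.3455 s.

0.35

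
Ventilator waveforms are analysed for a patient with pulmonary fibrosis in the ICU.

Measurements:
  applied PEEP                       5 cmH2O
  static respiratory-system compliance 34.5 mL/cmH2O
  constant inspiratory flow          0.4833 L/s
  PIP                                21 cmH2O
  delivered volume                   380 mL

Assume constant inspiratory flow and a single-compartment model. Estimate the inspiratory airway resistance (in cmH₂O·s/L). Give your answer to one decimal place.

Equation of motion (constant flow): PIP = Vt/C + R·V̇ + PEEP.
R·V̇ = PIP − Vt/C − PEEP = 21 − 380/34.5 − 5 = 21 − 11.014 − 5 = 4.986 cmH2O.
R = 4.986 / 0.4833 = 10.317 cmH2O·s/L.

10.3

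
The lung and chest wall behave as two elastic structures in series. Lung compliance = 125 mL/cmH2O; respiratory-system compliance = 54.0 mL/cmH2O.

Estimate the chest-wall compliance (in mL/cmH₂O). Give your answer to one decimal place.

95.1

1/Ccw = 1/Crs − 1/CL.
1/Ccw = 1/54.0 − 1/125 = 0.01052.
Ccw = 95.057 mL/cmH2O.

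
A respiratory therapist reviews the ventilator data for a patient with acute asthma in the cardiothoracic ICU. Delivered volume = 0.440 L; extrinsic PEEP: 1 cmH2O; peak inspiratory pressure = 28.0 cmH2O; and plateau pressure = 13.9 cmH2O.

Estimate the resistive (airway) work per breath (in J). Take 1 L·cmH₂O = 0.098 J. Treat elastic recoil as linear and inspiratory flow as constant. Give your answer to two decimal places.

0.61

With constant inspiratory flow the resistive pressure is constant at PIP − Pplat = 28.0 − 13.9 = 14.1 cmH2O, so resistive work = 14.1 × 0.440 = 6.204 L·cmH2O.
× 0.098 J/(L·cmH2O) → 0.608 J.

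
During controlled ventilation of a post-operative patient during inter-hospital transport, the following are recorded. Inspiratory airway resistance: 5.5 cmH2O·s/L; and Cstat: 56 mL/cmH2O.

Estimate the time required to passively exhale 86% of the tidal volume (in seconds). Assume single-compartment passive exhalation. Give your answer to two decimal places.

0.61

τ = R × C = 5.5 × 56 mL/cmH2O = 5.5 × 0.056 L/cmH2O = 0.308 s.
Exhaled fraction f = 1 − e^(−t/τ) → t = −τ·ln(1 − f) = −0.308·ln(0.14) = 0.6056 s.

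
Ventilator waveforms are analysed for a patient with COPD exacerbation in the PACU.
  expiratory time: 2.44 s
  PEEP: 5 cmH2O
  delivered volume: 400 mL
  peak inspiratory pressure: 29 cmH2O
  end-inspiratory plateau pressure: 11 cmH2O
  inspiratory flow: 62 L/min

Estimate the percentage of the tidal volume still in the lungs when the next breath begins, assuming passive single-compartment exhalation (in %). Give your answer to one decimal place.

Flow: 62 L/min ÷ 60 = 1.0333 L/s.
R = (PIP − Pplat)/V̇ = (29 − 11) / 1.0333 = 18.0/1.0333 = 17.42 cmH2O·s/L.
C = Vt/(Pplat − PEEP) = 400.0 / (11 − 5) = 400.0/6.0 = 66.667 mL/cmH2O.
τ = R × C = 17.42 × 0.06667 L/cmH2O = 1.161 s.
Fraction remaining at end-expiration = e^(−Te/τ) = e^(−2.44/1.161) = 0.1223 → 12.23%.

12.2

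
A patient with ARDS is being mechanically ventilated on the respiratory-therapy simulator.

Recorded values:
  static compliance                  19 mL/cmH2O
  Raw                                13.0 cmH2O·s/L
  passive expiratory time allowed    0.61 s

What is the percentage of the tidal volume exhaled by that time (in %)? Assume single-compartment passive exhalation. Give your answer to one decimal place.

τ = R × C = 13.0 × 19 mL/cmH2O = 13.0 × 0.019 L/cmH2O = 0.247 s.
Passive exhalation: V(t)/V₀ = e^(−t/τ) = e^(−0.61/0.247) = 0.08462.
Fraction exhaled = 1 − 0.08462 = 0.9154 → 91.54%.

91.5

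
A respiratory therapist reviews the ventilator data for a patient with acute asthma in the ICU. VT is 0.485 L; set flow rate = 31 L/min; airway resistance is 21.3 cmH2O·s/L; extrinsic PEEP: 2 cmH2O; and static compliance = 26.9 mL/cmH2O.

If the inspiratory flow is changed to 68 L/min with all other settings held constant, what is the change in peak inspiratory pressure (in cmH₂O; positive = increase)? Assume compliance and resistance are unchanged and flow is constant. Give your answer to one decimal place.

Flow: 31 L/min ÷ 60 = 0.5167 L/s.
New flow: 68 L/min ÷ 60 = 1.1333 L/s.
PIP = Vt/C + R·V̇ + PEEP (constant-flow equation of motion).
Only the resistive term changes: ΔPIP = R × ΔV̇ = 21.3 × (1.1333 − 0.5167) = 21.3 × 0.6166 = 13.134 cmH2O.

13.1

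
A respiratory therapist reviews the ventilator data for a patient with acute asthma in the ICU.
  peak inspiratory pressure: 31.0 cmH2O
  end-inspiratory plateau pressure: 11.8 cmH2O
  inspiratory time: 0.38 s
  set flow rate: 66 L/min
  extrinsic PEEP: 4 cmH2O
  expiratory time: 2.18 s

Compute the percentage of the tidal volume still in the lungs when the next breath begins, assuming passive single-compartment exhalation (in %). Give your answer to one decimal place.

9.7

Flow: 66 L/min ÷ 60 = 1.1 L/s.
Vt = flow × Ti = 1.1 L/s × 0.38 s × 1000 mL/L = 418.0 mL.
R = (PIP − Pplat)/V̇ = (31.0 − 11.8) / 1.1 = 19.2/1.1 = 17.455 cmH2O·s/L.
C = Vt/(Pplat − PEEP) = 418.0 / (11.8 − 4) = 418.0/7.8 = 53.59 mL/cmH2O.
τ = R × C = 17.455 × 0.05359 L/cmH2O = 0.9354 s.
Fraction remaining at end-expiration = e^(−Te/τ) = e^(−2.18/0.9354) = 0.09724 → 9.724%.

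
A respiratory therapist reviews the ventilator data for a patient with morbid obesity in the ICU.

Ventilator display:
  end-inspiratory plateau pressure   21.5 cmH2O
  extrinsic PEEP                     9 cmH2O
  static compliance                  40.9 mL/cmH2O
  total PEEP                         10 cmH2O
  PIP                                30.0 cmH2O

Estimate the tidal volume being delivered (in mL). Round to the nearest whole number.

End-expiratory occlusion gives total PEEP = 10 cmH2O (intrinsic PEEP = 10 − 9 = 1). Use total PEEP for the elastic gradient.
Vt = Cstat × (Pplat − PEEPtotal) = 40.9 × (21.5 − 10) = 40.9 × 11.5 = 470.35 mL.

470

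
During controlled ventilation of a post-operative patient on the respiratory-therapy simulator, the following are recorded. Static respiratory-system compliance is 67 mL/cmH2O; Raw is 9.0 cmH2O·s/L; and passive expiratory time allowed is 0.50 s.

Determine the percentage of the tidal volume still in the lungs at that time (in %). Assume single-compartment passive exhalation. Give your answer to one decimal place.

τ = R × C = 9.0 × 67 mL/cmH2O = 9.0 × 0.067 L/cmH2O = 0.603 s.
Passive exhalation: V(t)/V₀ = e^(−t/τ) = e^(−0.50/0.603) = 0.4364.
Fraction remaining = 0.4364 → 43.64%.

43.6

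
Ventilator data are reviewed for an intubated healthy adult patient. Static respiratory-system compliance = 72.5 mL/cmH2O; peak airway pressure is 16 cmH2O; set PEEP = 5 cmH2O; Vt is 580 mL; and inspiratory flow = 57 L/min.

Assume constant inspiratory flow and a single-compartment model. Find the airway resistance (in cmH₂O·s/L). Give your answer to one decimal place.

Flow: 57 L/min ÷ 60 = 0.95 L/s.
Equation of motion (constant flow): PIP = Vt/C + R·V̇ + PEEP.
R·V̇ = PIP − Vt/C − PEEP = 16 − 580/72.5 − 5 = 16 − 8.0 − 5 = 3.0 cmH2O.
R = 3.0 / 0.95 = 3.158 cmH2O·s/L.

3.2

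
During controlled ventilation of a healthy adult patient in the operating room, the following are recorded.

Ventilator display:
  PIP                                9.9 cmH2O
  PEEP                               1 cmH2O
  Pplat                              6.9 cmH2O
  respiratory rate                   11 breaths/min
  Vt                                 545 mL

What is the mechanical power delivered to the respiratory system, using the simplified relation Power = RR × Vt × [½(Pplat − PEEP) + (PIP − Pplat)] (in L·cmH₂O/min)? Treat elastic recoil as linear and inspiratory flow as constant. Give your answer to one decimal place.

35.7

Per-breath work = Vt × [½(Pplat−PEEP) + (PIP−Pplat)] = 0.545 × [0.5×5.9 + 3.0] = 0.545 × 5.95 = 3.243 L·cmH2O.
Power = 11 × 3.243 = 35.673 L·cmH2O/min.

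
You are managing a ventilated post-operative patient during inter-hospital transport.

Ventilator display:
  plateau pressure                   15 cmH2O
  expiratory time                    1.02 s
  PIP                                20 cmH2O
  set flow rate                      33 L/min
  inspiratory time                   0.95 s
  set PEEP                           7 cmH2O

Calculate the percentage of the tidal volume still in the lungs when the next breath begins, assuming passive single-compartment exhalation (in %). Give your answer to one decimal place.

Flow: 33 L/min ÷ 60 = 0.55 L/s.
Vt = flow × Ti = 0.55 L/s × 0.95 s × 1000 mL/L = 522.5 mL.
R = (PIP − Pplat)/V̇ = (20 − 15) / 0.55 = 5.0/0.55 = 9.091 cmH2O·s/L.
C = Vt/(Pplat − PEEP) = 522.5 / (15 − 7) = 522.5/8.0 = 65.313 mL/cmH2O.
τ = R × C = 9.091 × 0.06531 L/cmH2O = 0.5937 s.
Fraction remaining at end-expiration = e^(−Te/τ) = e^(−1.02/0.5937) = 0.1794 → 17.94%.

17.9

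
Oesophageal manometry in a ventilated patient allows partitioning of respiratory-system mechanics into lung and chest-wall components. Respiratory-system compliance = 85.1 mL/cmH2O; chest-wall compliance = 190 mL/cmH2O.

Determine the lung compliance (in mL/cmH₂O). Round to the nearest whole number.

154

1/CL = 1/Crs − 1/Ccw.
1/CL = 1/85.1 − 1/190 = 0.006488.
CL = 154.13 mL/cmH2O.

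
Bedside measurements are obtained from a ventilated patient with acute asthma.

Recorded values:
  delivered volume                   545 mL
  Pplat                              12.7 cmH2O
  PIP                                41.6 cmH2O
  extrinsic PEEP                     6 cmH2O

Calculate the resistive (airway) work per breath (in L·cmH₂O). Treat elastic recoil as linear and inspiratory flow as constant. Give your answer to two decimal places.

With constant inspiratory flow the resistive pressure is constant at PIP − Pplat = 41.6 − 12.7 = 28.9 cmH2O, so resistive work = 28.9 × 0.545 = 15.751 L·cmH2O.

15.75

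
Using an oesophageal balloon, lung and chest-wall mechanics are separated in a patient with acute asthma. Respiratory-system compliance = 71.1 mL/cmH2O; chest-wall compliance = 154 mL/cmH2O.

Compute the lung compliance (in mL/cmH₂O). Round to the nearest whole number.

1/CL = 1/Crs − 1/Ccw.
1/CL = 1/71.1 − 1/154 = 0.007571.
CL = 132.08 mL/cmH2O.

132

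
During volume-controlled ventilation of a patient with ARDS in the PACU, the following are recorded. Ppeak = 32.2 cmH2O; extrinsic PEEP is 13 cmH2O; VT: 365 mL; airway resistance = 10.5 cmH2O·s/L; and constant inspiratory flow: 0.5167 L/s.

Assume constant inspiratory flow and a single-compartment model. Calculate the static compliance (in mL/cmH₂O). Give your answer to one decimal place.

26.5

Equation of motion (constant flow): PIP = Vt/C + R·V̇ + PEEP.
Vt/C = PIP − R·V̇ − PEEP = 32.2 − 10.5×0.5167 − 13 = 32.2 − 5.425 − 13 = 13.775 cmH2O.
C = Vt / 13.775 = 365 / 13.775 = 26.497 mL/cmH2O.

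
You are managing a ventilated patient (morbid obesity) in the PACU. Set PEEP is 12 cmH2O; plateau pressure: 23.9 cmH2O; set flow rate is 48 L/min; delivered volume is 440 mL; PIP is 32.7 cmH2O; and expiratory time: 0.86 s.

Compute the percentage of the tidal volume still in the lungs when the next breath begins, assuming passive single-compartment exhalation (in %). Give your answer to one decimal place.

12.1

Flow: 48 L/min ÷ 60 = 0.8 L/s.
R = (PIP − Pplat)/V̇ = (32.7 − 23.9) / 0.8 = 8.8/0.8 = 11.0 cmH2O·s/L.
C = Vt/(Pplat − PEEP) = 440.0 / (23.9 − 12) = 440.0/11.9 = 36.975 mL/cmH2O.
τ = R × C = 11.0 × 0.03698 L/cmH2O = 0.4068 s.
Fraction remaining at end-expiration = e^(−Te/τ) = e^(−0.86/0.4068) = 0.1207 → 12.07%.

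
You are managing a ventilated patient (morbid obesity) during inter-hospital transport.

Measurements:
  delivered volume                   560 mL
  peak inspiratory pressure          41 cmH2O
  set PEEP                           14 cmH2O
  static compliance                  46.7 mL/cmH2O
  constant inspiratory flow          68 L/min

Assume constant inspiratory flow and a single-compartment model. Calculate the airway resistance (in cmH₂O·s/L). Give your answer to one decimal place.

Flow: 68 L/min ÷ 60 = 1.1333 L/s.
Equation of motion (constant flow): PIP = Vt/C + R·V̇ + PEEP.
R·V̇ = PIP − Vt/C − PEEP = 41 − 560/46.7 − 14 = 41 − 11.991 − 14 = 15.009 cmH2O.
R = 15.009 / 1.1333 = 13.244 cmH2O·s/L.

13.2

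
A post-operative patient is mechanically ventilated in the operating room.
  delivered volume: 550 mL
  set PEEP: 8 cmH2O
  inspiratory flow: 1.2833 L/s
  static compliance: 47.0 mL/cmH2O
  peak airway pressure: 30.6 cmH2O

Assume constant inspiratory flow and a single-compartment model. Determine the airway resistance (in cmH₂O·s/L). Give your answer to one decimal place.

8.5

Equation of motion (constant flow): PIP = Vt/C + R·V̇ + PEEP.
R·V̇ = PIP − Vt/C − PEEP = 30.6 − 550/47.0 − 8 = 30.6 − 11.702 − 8 = 10.898 cmH2O.
R = 10.898 / 1.2833 = 8.492 cmH2O·s/L.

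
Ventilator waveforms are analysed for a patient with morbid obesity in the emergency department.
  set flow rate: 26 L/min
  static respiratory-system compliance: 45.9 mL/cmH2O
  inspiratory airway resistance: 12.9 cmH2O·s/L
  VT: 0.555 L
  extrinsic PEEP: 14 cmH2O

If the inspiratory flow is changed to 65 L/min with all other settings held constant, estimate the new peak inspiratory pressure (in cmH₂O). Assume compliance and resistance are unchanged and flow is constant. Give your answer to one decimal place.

Flow: 26 L/min ÷ 60 = 0.4333 L/s.
New flow: 65 L/min ÷ 60 = 1.0833 L/s.
PIP = Vt/C + R·V̇ + PEEP (constant-flow equation of motion).
Only the resistive term changes: ΔPIP = R × ΔV̇ = 12.9 × (1.0833 − 0.4333) = 12.9 × 0.65 = 8.385 cmH2O.
Original PIP = 555/45.9 + 12.9×0.4333 + 14 = 31.681 cmH2O; new PIP = 31.681 + (8.385) = 40.066 cmH2O.

40.1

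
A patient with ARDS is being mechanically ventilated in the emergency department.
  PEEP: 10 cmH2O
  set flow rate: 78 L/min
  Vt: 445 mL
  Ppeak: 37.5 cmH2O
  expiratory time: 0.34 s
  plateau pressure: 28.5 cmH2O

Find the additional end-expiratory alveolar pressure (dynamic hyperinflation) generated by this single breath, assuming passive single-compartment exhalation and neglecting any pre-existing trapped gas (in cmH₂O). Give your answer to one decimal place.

2.4

Flow: 78 L/min ÷ 60 = 1.3 L/s.
R = (PIP − Pplat)/V̇ = (37.5 − 28.5) / 1.3 = 9.0/1.3 = 6.923 cmH2O·s/L.
C = Vt/(Pplat − PEEP) = 445.0 / (28.5 − 10) = 445.0/18.5 = 24.054 mL/cmH2O.
τ = R × C = 6.923 × 0.02405 L/cmH2O = 0.1665 s.
Fraction remaining = e^(−Te/τ) = e^(−0.34/0.1665) = 0.1298; trapped volume = 445.0 × 0.1298 = 57.761 mL.
Additional alveolar pressure from trapping ≈ V_trapped / C = 57.761 / 24.054 = 2.401 cmH2O.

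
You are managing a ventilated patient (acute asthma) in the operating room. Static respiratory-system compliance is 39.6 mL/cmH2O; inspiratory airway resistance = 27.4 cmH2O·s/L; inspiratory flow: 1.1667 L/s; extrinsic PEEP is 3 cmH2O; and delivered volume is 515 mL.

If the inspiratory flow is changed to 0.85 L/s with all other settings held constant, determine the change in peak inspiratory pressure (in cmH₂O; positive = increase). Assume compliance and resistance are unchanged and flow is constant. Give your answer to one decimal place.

PIP = Vt/C + R·V̇ + PEEP (constant-flow equation of motion).
Only the resistive term changes: ΔPIP = R × ΔV̇ = 27.4 × (0.85 − 1.1667) = 27.4 × -0.3167 = -8.678 cmH2O.

-8.7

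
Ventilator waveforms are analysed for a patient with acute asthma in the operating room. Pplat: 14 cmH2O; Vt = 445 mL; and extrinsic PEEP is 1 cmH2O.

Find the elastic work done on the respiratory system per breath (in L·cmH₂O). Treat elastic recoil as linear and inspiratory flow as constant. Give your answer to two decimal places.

2.89

Elastic work ≈ ½ × (Pplat − PEEP) × Vt = 0.5 × (14 − 1) × 0.445 L = 0.5 × 13.0 × 0.445 = 2.893 L·cmH2O.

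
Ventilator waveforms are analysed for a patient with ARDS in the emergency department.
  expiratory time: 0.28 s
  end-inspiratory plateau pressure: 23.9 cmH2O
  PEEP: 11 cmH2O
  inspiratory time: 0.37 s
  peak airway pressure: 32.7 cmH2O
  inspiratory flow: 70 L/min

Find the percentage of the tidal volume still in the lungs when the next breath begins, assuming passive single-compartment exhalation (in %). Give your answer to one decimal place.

33.0

Flow: 70 L/min ÷ 60 = 1.1667 L/s.
Vt = flow × Ti = 1.1667 L/s × 0.37 s × 1000 mL/L = 431.68 mL.
R = (PIP − Pplat)/V̇ = (32.7 − 23.9) / 1.1667 = 8.8/1.1667 = 7.543 cmH2O·s/L.
C = Vt/(Pplat − PEEP) = 431.68 / (23.9 − 11) = 431.68/12.9 = 33.464 mL/cmH2O.
τ = R × C = 7.543 × 0.03346 L/cmH2O = 0.2524 s.
Fraction remaining at end-expiration = e^(−Te/τ) = e^(−0.28/0.2524) = 0.3298 → 32.98%.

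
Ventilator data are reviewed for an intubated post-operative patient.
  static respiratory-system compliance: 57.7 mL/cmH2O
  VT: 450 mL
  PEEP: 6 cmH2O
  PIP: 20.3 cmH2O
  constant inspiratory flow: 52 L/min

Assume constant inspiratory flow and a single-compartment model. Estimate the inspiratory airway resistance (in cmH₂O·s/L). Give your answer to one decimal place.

Flow: 52 L/min ÷ 60 = 0.8667 L/s.
Equation of motion (constant flow): PIP = Vt/C + R·V̇ + PEEP.
R·V̇ = PIP − Vt/C − PEEP = 20.3 − 450/57.7 − 6 = 20.3 − 7.799 − 6 = 6.501 cmH2O.
R = 6.501 / 0.8667 = 7.501 cmH2O·s/L.

7.5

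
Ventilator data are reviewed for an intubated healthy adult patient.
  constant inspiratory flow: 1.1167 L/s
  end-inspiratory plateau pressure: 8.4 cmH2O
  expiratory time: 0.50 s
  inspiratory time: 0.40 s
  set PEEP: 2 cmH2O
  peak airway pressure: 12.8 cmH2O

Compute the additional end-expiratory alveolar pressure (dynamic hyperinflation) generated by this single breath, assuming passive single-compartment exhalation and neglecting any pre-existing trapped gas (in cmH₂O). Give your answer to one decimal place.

Vt = flow × Ti = 1.1167 L/s × 0.40 s × 1000 mL/L = 446.68 mL.
R = (PIP − Pplat)/V̇ = (12.8 − 8.4) / 1.1167 = 4.4/1.1167 = 3.94 cmH2O·s/L.
C = Vt/(Pplat − PEEP) = 446.68 / (8.4 − 2) = 446.68/6.4 = 69.794 mL/cmH2O.
τ = R × C = 3.94 × 0.06979 L/cmH2O = 0.275 s.
Fraction remaining = e^(−Te/τ) = e^(−0.50/0.275) = 0.1623; trapped volume = 446.68 × 0.1623 = 72.496 mL.
Additional alveolar pressure from trapping ≈ V_trapped / C = 72.496 / 69.794 = 1.039 cmH2O.

1.0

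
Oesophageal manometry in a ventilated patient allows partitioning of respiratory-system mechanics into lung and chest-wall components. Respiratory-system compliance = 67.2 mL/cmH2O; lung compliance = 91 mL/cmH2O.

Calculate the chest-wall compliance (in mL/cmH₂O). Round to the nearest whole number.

1/Ccw = 1/Crs − 1/CL.
1/Ccw = 1/67.2 − 1/91 = 0.003892.
Ccw = 256.94 mL/cmH2O.

257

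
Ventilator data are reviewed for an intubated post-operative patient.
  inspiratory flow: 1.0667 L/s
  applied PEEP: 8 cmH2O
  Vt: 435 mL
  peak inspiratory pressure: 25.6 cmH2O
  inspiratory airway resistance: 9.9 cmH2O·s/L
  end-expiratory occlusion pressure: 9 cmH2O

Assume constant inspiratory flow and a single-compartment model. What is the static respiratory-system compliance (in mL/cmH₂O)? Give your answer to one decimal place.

72.0

Total PEEP = 9 cmH2O (set 8 + intrinsic 1); this is the baseline alveolar pressure.
Equation of motion (constant flow): PIP = Vt/C + R·V̇ + PEEP.
Vt/C = PIP − R·V̇ − PEEP = 25.6 − 9.9×1.0667 − 9 = 25.6 − 10.56 − 9 = 6.04 cmH2O.
C = Vt / 6.04 = 435 / 6.04 = 72.02 mL/cmH2O.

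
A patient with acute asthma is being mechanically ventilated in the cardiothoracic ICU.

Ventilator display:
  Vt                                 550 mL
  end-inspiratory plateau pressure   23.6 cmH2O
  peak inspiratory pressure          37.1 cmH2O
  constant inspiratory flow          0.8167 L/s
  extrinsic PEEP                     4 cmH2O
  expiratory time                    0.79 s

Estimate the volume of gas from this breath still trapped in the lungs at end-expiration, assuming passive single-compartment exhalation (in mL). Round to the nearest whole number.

R = (PIP − Pplat)/V̇ = (37.1 − 23.6) / 0.8167 = 13.5/0.8167 = 16.53 cmH2O·s/L.
C = Vt/(Pplat − PEEP) = 550.0 / (23.6 − 4) = 550.0/19.6 = 28.061 mL/cmH2O.
τ = R × C = 16.53 × 0.02806 L/cmH2O = 0.4638 s.
Fraction remaining = e^(−Te/τ) = e^(−0.79/0.4638) = 0.1821.
Trapped volume = 550.0 × 0.1821 = 100.16 mL.

100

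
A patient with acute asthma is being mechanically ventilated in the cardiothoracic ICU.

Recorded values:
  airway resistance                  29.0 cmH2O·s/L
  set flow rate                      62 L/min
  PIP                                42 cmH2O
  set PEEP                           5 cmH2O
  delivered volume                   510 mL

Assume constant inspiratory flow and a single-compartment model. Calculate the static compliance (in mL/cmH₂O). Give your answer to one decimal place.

72.5

Flow: 62 L/min ÷ 60 = 1.0333 L/s.
Equation of motion (constant flow): PIP = Vt/C + R·V̇ + PEEP.
Vt/C = PIP − R·V̇ − PEEP = 42 − 29.0×1.0333 − 5 = 42 − 29.966 − 5 = 7.034 cmH2O.
C = Vt / 7.034 = 510 / 7.034 = 72.505 mL/cmH2O.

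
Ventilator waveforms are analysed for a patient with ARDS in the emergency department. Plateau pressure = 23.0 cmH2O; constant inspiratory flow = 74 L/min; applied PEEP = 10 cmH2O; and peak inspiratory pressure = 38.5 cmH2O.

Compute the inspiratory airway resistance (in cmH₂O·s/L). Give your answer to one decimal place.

12.6

Flow: 74 L/min ÷ 60 = 1.2333 L/s.
Raw = (PIP − Pplat) / flow = (38.5 − 23.0) / 1.2333 = 15.5 / 1.2333 = 12.568 cmH2O·s/L.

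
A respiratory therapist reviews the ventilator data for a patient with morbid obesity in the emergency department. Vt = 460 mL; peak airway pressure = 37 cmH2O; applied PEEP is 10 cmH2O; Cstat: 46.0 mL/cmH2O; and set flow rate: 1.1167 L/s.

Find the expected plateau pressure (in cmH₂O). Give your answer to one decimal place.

Pplat = PEEP + Vt / Cstat = 10 + 460 / 46.0 = 10 + 10.0 = 20.0 cmH2O.

20.0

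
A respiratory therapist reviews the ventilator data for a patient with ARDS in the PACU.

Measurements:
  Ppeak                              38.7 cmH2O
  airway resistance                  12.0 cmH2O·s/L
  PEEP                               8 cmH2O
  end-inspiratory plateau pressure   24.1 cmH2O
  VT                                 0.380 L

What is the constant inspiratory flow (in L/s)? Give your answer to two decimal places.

1.22

flow = (PIP − Pplat) / Raw = 14.6 / 12.0 = 1.217 L/s.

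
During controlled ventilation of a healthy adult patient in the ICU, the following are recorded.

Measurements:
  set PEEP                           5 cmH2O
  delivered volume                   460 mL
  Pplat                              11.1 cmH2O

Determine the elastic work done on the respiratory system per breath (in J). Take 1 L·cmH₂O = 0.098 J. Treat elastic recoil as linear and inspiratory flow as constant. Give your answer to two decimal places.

0.14

Elastic work ≈ ½ × (Pplat − PEEP) × Vt = 0.5 × (11.1 − 5) × 0.460 L = 0.5 × 6.1 × 0.460 = 1.403 L·cmH2O.
× 0.098 J/(L·cmH2O) → 0.1375 J.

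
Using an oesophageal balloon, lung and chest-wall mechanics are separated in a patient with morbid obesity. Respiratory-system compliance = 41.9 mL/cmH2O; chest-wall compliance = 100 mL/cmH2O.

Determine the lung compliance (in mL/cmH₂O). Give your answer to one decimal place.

1/CL = 1/Crs − 1/Ccw.
1/CL = 1/41.9 − 1/100 = 0.01387.
CL = 72.098 mL/cmH2O.

72.1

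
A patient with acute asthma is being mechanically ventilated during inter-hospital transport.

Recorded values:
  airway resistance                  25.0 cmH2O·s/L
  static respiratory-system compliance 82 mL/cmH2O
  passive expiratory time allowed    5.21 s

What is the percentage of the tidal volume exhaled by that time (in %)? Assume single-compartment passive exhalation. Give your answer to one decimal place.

92.1

τ = R × C = 25.0 × 82 mL/cmH2O = 25.0 × 0.082 L/cmH2O = 2.05 s.
Passive exhalation: V(t)/V₀ = e^(−t/τ) = e^(−5.21/2.05) = 0.07875.
Fraction exhaled = 1 − 0.07875 = 0.9213 → 92.13%.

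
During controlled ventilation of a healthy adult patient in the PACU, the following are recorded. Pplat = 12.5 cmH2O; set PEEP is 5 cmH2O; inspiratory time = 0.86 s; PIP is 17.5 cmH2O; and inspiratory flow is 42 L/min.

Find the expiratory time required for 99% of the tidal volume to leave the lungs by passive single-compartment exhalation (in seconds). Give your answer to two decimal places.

Flow: 42 L/min ÷ 60 = 0.7 L/s.
Vt = flow × Ti = 0.7 L/s × 0.86 s × 1000 mL/L = 602.0 mL.
R = (PIP − Pplat)/V̇ = (17.5 − 12.5) / 0.7 = 5.0/0.7 = 7.143 cmH2O·s/L.
C = Vt/(Pplat − PEEP) = 602.0 / (12.5 − 5) = 602.0/7.5 = 80.267 mL/cmH2O.
τ = R × C = 7.143 × 0.08027 L/cmH2O = 0.5734 s.
t = −τ·ln(1 − 0.99) = −0.5734·ln(0.01) = 2.641 s.

2.64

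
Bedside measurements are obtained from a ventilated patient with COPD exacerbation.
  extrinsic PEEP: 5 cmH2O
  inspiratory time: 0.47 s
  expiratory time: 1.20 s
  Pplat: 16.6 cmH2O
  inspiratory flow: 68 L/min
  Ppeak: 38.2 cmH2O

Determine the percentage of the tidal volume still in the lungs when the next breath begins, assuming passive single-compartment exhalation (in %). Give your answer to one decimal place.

25.4

Flow: 68 L/min ÷ 60 = 1.1333 L/s.
Vt = flow × Ti = 1.1333 L/s × 0.47 s × 1000 mL/L = 532.65 mL.
R = (PIP − Pplat)/V̇ = (38.2 − 16.6) / 1.1333 = 21.6/1.1333 = 19.059 cmH2O·s/L.
C = Vt/(Pplat − PEEP) = 532.65 / (16.6 − 5) = 532.65/11.6 = 45.918 mL/cmH2O.
τ = R × C = 19.059 × 0.04592 L/cmH2O = 0.8752 s.
Fraction remaining at end-expiration = e^(−Te/τ) = e^(−1.20/0.8752) = 0.2538 → 25.38%.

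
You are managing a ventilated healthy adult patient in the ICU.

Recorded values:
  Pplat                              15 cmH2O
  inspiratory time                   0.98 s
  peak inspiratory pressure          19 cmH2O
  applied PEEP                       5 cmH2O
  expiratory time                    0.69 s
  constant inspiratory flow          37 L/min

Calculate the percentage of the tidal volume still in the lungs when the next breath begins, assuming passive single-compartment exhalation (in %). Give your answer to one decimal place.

17.2

Flow: 37 L/min ÷ 60 = 0.6167 L/s.
Vt = flow × Ti = 0.6167 L/s × 0.98 s × 1000 mL/L = 604.37 mL.
R = (PIP − Pplat)/V̇ = (19 − 15) / 0.6167 = 4.0/0.6167 = 6.486 cmH2O·s/L.
C = Vt/(Pplat − PEEP) = 604.37 / (15 − 5) = 604.37/10.0 = 60.437 mL/cmH2O.
τ = R × C = 6.486 × 0.06044 L/cmH2O = 0.392 s.
Fraction remaining at end-expiration = e^(−Te/τ) = e^(−0.69/0.392) = 0.172 → 17.2%.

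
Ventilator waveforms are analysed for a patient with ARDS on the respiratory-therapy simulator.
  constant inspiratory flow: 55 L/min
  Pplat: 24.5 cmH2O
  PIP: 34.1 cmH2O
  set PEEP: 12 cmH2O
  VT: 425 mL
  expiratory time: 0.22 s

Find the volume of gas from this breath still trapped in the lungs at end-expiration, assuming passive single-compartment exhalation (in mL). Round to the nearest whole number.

229

Flow: 55 L/min ÷ 60 = 0.9167 L/s.
R = (PIP − Pplat)/V̇ = (34.1 − 24.5) / 0.9167 = 9.6/0.9167 = 10.472 cmH2O·s/L.
C = Vt/(Pplat − PEEP) = 425.0 / (24.5 − 12) = 425.0/12.5 = 34.0 mL/cmH2O.
τ = R × C = 10.472 × 0.034 L/cmH2O = 0.356 s.
Fraction remaining = e^(−Te/τ) = e^(−0.22/0.356) = 0.539.
Trapped volume = 425.0 × 0.539 = 229.08 mL.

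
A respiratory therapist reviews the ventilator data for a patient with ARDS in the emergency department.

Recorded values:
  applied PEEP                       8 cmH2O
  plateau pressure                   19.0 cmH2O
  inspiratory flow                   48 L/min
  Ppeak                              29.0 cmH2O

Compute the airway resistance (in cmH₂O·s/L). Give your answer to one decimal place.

12.5

Flow: 48 L/min ÷ 60 = 0.8 L/s.
Raw = (PIP − Pplat) / flow = (29.0 − 19.0) / 0.8 = 10.0 / 0.8 = 12.5 cmH2O·s/L.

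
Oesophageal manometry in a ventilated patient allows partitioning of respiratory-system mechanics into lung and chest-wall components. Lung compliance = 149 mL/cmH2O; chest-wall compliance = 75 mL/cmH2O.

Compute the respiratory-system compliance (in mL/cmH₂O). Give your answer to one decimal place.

Lung and chest wall are elastances in series: 1/Crs = 1/CL + 1/Ccw.
1/Crs = 1/149 + 1/75 = 0.02004.
Crs = 49.9 mL/cmH2O.

49.9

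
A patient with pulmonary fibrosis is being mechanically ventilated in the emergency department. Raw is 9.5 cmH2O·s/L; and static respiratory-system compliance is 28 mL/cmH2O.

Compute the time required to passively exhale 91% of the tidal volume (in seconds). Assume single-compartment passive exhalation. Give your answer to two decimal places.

0.64

τ = R × C = 9.5 × 28 mL/cmH2O = 9.5 × 0.028 L/cmH2O = 0.266 s.
Exhaled fraction f = 1 − e^(−t/τ) → t = −τ·ln(1 − f) = −0.266·ln(0.09) = 0.6405 s.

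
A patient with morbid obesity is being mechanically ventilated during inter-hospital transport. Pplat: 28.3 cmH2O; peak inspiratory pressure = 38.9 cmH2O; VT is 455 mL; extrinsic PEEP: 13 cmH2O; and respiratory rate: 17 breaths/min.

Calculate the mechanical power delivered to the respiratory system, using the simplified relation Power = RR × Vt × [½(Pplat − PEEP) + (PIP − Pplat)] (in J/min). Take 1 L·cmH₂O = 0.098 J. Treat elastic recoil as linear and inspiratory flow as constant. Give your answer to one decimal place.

Per-breath work = Vt × [½(Pplat−PEEP) + (PIP−Pplat)] = 0.455 × [0.5×15.3 + 10.6] = 0.455 × 18.25 = 8.304 L·cmH2O.
Power = 17 × 8.304 = 141.17 L·cmH2O/min.
× 0.098 J/(L·cmH2O) → 13.835 J/min.

13.8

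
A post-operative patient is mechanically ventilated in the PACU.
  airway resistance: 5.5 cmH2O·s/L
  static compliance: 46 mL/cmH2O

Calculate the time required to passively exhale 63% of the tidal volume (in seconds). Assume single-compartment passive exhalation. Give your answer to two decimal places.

τ = R × C = 5.5 × 46 mL/cmH2O = 5.5 × 0.046 L/cmH2O = 0.253 s.
Exhaled fraction f = 1 − e^(−t/τ) → t = −τ·ln(1 − f) = −0.253·ln(0.37) = 0.2515 s.

0.25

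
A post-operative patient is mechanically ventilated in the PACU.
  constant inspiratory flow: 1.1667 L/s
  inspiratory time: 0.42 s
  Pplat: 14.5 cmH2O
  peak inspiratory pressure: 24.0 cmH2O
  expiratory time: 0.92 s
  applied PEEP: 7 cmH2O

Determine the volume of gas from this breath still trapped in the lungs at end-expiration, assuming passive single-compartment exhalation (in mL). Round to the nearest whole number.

Vt = flow × Ti = 1.1667 L/s × 0.42 s × 1000 mL/L = 490.01 mL.
R = (PIP − Pplat)/V̇ = (24.0 − 14.5) / 1.1667 = 9.5/1.1667 = 8.143 cmH2O·s/L.
C = Vt/(Pplat − PEEP) = 490.01 / (14.5 − 7) = 490.01/7.5 = 65.335 mL/cmH2O.
τ = R × C = 8.143 × 0.06534 L/cmH2O = 0.5321 s.
Fraction remaining = e^(−Te/τ) = e^(−0.92/0.5321) = 0.1775.
Trapped volume = 490.01 × 0.1775 = 86.977 mL.

87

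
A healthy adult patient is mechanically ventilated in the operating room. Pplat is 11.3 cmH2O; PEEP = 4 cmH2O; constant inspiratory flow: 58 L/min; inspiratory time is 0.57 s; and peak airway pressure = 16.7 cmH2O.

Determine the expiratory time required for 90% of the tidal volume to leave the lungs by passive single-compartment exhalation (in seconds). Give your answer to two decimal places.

Flow: 58 L/min ÷ 60 = 0.9667 L/s.
Vt = flow × Ti = 0.9667 L/s × 0.57 s × 1000 mL/L = 551.02 mL.
R = (PIP − Pplat)/V̇ = (16.7 − 11.3) / 0.9667 = 5.4/0.9667 = 5.586 cmH2O·s/L.
C = Vt/(Pplat − PEEP) = 551.02 / (11.3 − 4) = 551.02/7.3 = 75.482 mL/cmH2O.
τ = R × C = 5.586 × 0.07548 L/cmH2O = 0.4216 s.
t = −τ·ln(1 − 0.90) = −0.4216·ln(0.1) = 0.9708 s.

0.97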